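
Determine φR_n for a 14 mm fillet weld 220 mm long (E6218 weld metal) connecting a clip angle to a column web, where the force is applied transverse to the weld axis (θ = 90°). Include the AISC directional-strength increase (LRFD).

E62XX → F_EXX = 620 MPa.
t_e = 0.707 × 14 = 9.898 mm; A_we = 9.898 × 220 = 2178 mm².
Directional factor: 1.0 + 0.5 sin^1.5(90°) = 1.5.
F_nw = 0.6 × 620 × 1.5 = 558 MPa.
φR_n = 0.75 × 558 × 2178 × 10⁻³ = 911.3 kN.

φR_n ≈ 911 kN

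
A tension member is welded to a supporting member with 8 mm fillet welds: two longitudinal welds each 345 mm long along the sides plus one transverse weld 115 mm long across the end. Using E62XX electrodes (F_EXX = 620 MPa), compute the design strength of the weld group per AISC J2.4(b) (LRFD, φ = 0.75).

φR_n ≈ 1270 kN

t_e = 0.707 × 8 = 5.656 mm.
R_nwl = 0.6 × 620 × 5.656 × 690 × 10⁻³ = 1452 kN (longitudinal, 2 welds).
R_nwt = 0.6 × 620 × 5.656 × 115 × 10⁻³ = 242 kN (transverse, base value).
(i) R_nwl + R_nwt = 1694 kN; (ii) 0.85 R_nwl + 1.5 R_nwt = 1597 kN.
R_n = max = 1694 kN [governs: (i)]; φR_n = 1270 kN.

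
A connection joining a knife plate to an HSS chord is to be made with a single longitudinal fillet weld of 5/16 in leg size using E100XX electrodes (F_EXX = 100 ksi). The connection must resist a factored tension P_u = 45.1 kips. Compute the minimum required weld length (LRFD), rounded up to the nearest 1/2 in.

Throat t_e = 0.707 × 0.3125 = 0.2209 in.
φr_n = 0.75 × 0.6 × 100 × 0.2209 = 9.942 kips/in.
L_req = P_u / φr_n = 45.1 / 9.942 = 4.536 in total.
Round up → use L = 5 in.

L = 5 in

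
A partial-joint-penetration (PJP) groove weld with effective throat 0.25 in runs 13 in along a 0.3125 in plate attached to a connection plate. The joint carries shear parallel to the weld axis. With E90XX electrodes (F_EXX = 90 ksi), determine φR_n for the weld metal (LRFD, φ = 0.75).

φR_n ≈ 132 kip

Effective throat (given) t_e = 0.25 in.
A_we = 0.25 × 13 = 3.25 in².
F_nw = 0.6 F_EXX = 54 ksi.
φR_n = 0.75 × 54 × 3.25 = 131.6 kip.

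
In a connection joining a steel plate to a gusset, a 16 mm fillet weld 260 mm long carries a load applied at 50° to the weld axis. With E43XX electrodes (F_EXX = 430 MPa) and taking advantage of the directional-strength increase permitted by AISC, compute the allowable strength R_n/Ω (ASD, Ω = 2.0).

R_n/Ω ≈ 507 kN

t_e = 0.707 × 16 = 11.31 mm; A_we = 11.31 × 260 = 2941 mm².
Directional factor: 1.0 + 0.5 sin^1.5(50°) = 1.335.
F_nw = 0.6 × 430 × 1.335 = 344.5 MPa.
R_n/Ω = (344.5 × 2941) / 2.0 × 10⁻³ = 506.6 kN.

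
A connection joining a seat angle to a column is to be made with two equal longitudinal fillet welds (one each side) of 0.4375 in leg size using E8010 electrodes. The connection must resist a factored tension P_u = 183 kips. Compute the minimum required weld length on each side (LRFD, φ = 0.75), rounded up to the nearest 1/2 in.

E80XX → F_EXX = 80 ksi.
Throat t_e = 0.707 × 0.4375 = 0.3093 in.
φr_n = 0.75 × 0.6 × 80 × 0.3093 = 11.14 kips/in.
L_req = P_u / φr_n = 183 / 11.14 = 16.43 in total.
Per side: 16.43 / 2 = 8.217 in.
Round up → use L = 8.5 in on each side.

L = 8.5 in on each side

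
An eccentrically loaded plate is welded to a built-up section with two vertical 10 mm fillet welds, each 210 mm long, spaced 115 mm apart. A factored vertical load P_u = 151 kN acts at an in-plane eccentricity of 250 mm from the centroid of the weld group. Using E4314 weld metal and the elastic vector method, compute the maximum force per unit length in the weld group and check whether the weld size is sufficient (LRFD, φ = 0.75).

E43XX → F_EXX = 430 MPa.
Total weld length L_w = 420 mm. Treat welds as unit-width lines.
Polar moment about centroid: J = 2[d³/12 + d(b/2)²] = 2[210³/12 + 210×57.5²] = 2932000 mm³.
Direct shear f_v = P/L_w = 151×10³ / 420 = 359.5 N/mm (vertical).
Torsion M = P·e = 151×10³ × 250 = 37750000 N·mm.
Critical point at (x, y) = (57.5, 105) from centroid. f_tx = M·y/J = 1352 N/mm; f_ty = M·x/J = 740.3 N/mm.
Resultant f_max = √[f_tx² + (f_v + f_ty)²] = √[1352² + (359.5 + 740.3)²] = 1743 N/mm.
Capacity per unit length: φr_n = 0.75 × 0.6 × 430 × (0.707 × 10) = 1368 N/mm.
1743 > 1368 → NOT adequate.

f_max ≈ 1740 N/mm; NOT adequate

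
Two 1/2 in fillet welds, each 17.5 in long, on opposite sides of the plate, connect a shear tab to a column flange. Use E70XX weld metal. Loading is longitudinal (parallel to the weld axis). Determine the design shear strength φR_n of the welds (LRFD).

φR_n ≈ 390 kips

E70XX → F_EXX = 70 ksi.
Effective throat t_e = 0.707 × 0.5 = 0.3535 in.
Total length L = 35 in; A_we = 0.3535 × 35 = 12.37 in².
F_nw = 0.6 F_EXX = 0.6 × 70 = 42 ksi.
φR_n = 0.75 × 42 × 12.37 = 389.7 kips.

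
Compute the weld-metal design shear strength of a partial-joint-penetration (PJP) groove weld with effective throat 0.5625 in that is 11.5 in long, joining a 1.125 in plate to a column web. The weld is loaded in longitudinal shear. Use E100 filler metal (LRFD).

φR_n ≈ 291 kip

E100XX → F_EXX = 100 ksi.
Effective throat (given) t_e = 0.5625 in.
A_we = 0.5625 × 11.5 = 6.469 in².
F_nw = 0.6 F_EXX = 60 ksi.
φR_n = 0.75 × 60 × 6.469 = 291.1 kip.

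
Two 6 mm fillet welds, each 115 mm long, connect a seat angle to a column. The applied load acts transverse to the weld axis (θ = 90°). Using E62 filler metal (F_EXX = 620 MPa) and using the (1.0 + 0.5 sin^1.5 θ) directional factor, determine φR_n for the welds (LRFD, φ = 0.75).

φR_n ≈ 408 kN

t_e = 0.707 × 6 = 4.242 mm; A_we = 4.242 × 230 = 975.7 mm².
Directional factor: 1.0 + 0.5 sin^1.5(90°) = 1.5.
F_nw = 0.6 × 620 × 1.5 = 558 MPa.
φR_n = 0.75 × 558 × 975.7 × 10⁻³ = 408.3 kN.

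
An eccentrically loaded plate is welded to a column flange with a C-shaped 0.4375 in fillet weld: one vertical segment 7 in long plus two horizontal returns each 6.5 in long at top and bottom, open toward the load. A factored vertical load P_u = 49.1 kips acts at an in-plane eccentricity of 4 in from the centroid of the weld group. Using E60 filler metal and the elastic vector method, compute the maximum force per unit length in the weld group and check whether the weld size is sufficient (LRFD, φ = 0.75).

f_max ≈ 6.03 kip/in; adequate

E60XX → F_EXX = 60 ksi.
Total weld length L_w = 20 in. Treat welds as unit-width lines.
Centroid: x̄ = 2×6.5×3.25 / 20 = 2.112 in from the vertical weld.
Polar moment about centroid: J = I_x + I_y = [7³/12 + 2×6.5×3.5²] + [7×2.112² + 2(6.5³/12 + 6.5×1.138²)] = 281.7 in³.
Direct shear f_v = P/L_w = 49.1 / 20 = 2.455 kip/in (vertical).
Torsion M = P·e = 49.1 × 4 = 196.4 kip·in.
Critical point at (x, y) = (4.388, 3.5) from centroid. f_tx = M·y/J = 2.441 kip/in; f_ty = M·x/J = 3.059 kip/in.
Resultant f_max = √[f_tx² + (f_v + f_ty)²] = √[2.441² + (2.455 + 3.059)²] = 6.03 kip/in.
Capacity per unit length: φr_n = 0.75 × 0.6 × 60 × (0.707 × 0.4375) = 8.351 kip/in.
6.03 ≤ 8.351 → adequate.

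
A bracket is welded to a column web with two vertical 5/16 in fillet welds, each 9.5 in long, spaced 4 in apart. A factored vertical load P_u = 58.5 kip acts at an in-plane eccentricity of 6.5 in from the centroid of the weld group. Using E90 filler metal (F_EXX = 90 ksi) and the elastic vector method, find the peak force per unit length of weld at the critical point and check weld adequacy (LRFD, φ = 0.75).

f_max ≈ 10.5 kip/in; NOT adequate

Total weld length L_w = 19 in. Treat welds as unit-width lines.
Polar moment about centroid: J = 2[d³/12 + d(b/2)²] = 2[9.5³/12 + 9.5×2²] = 218.9 in³.
Direct shear f_v = P/L_w = 58.5 / 19 = 3.079 kip/in (vertical).
Torsion M = P·e = 58.5 × 6.5 = 380.25 kip·in.
Critical point at (x, y) = (2, 4.75) from centroid. f_tx = M·y/J = 8.251 kip/in; f_ty = M·x/J = 3.474 kip/in.
Resultant f_max = √[f_tx² + (f_v + f_ty)²] = √[8.251² + (3.079 + 3.474)²] = 10.54 kip/in.
Capacity per unit length: φr_n = 0.75 × 0.6 × 90 × (0.707 × 0.3125) = 8.948 kip/in.
10.54 > 8.948 → NOT adequate.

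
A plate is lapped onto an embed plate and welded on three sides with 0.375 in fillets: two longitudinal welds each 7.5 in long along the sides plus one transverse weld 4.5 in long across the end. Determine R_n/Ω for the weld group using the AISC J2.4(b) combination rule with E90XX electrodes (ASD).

R_n/Ω ≈ 140 kips

E90XX → F_EXX = 90 ksi.
t_e = 0.707 × 0.375 = 0.2651 in.
R_nwl = 0.6 × 90 × 0.2651 × 15 = 214.8 kips (longitudinal, 2 welds).
R_nwt = 0.6 × 90 × 0.2651 × 4.5 = 64.43 kips (transverse, base value).
(i) R_nwl + R_nwt = 279.2 kips; (ii) 0.85 R_nwl + 1.5 R_nwt = 279.2 kips.
R_n = max = 279.2 kips [governs: (ii)]; R_n/Ω = 139.6 kips.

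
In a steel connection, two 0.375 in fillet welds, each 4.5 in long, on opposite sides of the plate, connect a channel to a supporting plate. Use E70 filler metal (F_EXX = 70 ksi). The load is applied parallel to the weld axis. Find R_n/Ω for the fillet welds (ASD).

Effective throat t_e = 0.707 × 0.375 = 0.2651 in.
Total length L = 9 in; A_we = 0.2651 × 9 = 2.386 in².
F_nw = 0.6 F_EXX = 0.6 × 70 = 42 ksi.
R_n = 42 × 2.386 = 100.2 kips; R_n/Ω = 100.2/2.0 = 50.11 kips.

R_n/Ω ≈ 50.1 kips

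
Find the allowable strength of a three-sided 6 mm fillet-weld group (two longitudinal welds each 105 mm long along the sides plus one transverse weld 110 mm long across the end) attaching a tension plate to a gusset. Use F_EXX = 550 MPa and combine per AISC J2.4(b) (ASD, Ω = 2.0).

R_n/Ω ≈ 240 kN

t_e = 0.707 × 6 = 4.242 mm.
R_nwl = 0.6 × 550 × 4.242 × 210 × 10⁻³ = 294 kN (longitudinal, 2 welds).
R_nwt = 0.6 × 550 × 4.242 × 110 × 10⁻³ = 154 kN (transverse, base value).
(i) R_nwl + R_nwt = 448 kN; (ii) 0.85 R_nwl + 1.5 R_nwt = 480.9 kN.
R_n = max = 480.9 kN [governs: (ii)]; R_n/Ω = 240.4 kN.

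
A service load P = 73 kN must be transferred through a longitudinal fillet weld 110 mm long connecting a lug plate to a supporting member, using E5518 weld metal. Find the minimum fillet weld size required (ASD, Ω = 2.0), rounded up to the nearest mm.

E55XX → F_EXX = 550 MPa.
Total weld length L = 110 mm.
Required throat t_e = P × Ω / (0.6 F_EXX × L) = 73 × 2.0 / (0.6 × 550 × 110 × 10⁻³) = 4.022 mm.
Required leg w = t_e / 0.707 = 5.689 mm → use 6 mm.

w = 6 mm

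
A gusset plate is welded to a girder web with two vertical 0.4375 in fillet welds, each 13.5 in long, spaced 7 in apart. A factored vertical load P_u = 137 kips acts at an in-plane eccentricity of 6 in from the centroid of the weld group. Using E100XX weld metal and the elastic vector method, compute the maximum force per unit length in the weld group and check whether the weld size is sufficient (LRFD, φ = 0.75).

f_max ≈ 11.7 kip/in; adequate

E100XX → F_EXX = 100 ksi.
Total weld length L_w = 27 in. Treat welds as unit-width lines.
Polar moment about centroid: J = 2[d³/12 + d(b/2)²] = 2[13.5³/12 + 13.5×3.5²] = 740.8 in³.
Direct shear f_v = P/L_w = 137 / 27 = 5.074 kip/in (vertical).
Torsion M = P·e = 137 × 6 = 822 kip·in.
Critical point at (x, y) = (3.5, 6.75) from centroid. f_tx = M·y/J = 7.49 kip/in; f_ty = M·x/J = 3.884 kip/in.
Resultant f_max = √[f_tx² + (f_v + f_ty)²] = √[7.49² + (5.074 + 3.884)²] = 11.68 kip/in.
Capacity per unit length: φr_n = 0.75 × 0.6 × 100 × (0.707 × 0.4375) = 13.92 kip/in.
11.68 ≤ 13.92 → adequate.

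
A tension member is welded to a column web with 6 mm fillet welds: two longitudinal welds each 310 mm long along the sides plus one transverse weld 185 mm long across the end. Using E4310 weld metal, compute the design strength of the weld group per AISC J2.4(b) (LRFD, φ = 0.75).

φR_n ≈ 661 kN

E43XX → F_EXX = 430 MPa.
t_e = 0.707 × 6 = 4.242 mm.
R_nwl = 0.6 × 430 × 4.242 × 620 × 10⁻³ = 678.6 kN (longitudinal, 2 welds).
R_nwt = 0.6 × 430 × 4.242 × 185 × 10⁻³ = 202.5 kN (transverse, base value).
(i) R_nwl + R_nwt = 881 kN; (ii) 0.85 R_nwl + 1.5 R_nwt = 880.5 kN.
R_n = max = 881 kN [governs: (i)]; φR_n = 660.8 kN.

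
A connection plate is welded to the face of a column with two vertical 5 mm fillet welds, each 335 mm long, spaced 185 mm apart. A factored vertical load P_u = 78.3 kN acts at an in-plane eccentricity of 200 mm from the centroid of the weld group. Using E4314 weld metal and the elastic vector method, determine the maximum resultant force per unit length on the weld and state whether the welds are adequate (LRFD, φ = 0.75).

E43XX → F_EXX = 430 MPa.
Total weld length L_w = 670 mm. Treat welds as unit-width lines.
Polar moment about centroid: J = 2[d³/12 + d(b/2)²] = 2[335³/12 + 335×92.5²] = 12000000 mm³.
Direct shear f_v = P/L_w = 78.3×10³ / 670 = 116.9 N/mm (vertical).
Torsion M = P·e = 78.3×10³ × 200 = 15660000 N·mm.
Critical point at (x, y) = (92.5, 167.5) from centroid. f_tx = M·y/J = 218.6 N/mm; f_ty = M·x/J = 120.7 N/mm.
Resultant f_max = √[f_tx² + (f_v + f_ty)²] = √[218.6² + (116.9 + 120.7)²] = 322.9 N/mm.
Capacity per unit length: φr_n = 0.75 × 0.6 × 430 × (0.707 × 5) = 684 N/mm.
322.9 ≤ 684 → adequate.

f_max ≈ 323 N/mm; adequate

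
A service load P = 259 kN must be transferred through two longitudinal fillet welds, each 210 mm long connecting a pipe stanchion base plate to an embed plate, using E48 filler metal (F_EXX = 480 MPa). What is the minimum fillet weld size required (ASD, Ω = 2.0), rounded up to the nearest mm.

Total weld length L = 420 mm.
Required throat t_e = P × Ω / (0.6 F_EXX × L) = 259 × 2.0 / (0.6 × 480 × 420 × 10⁻³) = 4.282 mm.
Required leg w = t_e / 0.707 = 6.057 mm → use 7 mm.

w = 7 mm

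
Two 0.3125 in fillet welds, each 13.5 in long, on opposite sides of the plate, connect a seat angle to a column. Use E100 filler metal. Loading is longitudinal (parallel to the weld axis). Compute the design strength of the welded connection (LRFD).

φR_n ≈ 268 kips

E100XX → F_EXX = 100 ksi.
Effective throat t_e = 0.707 × 0.3125 = 0.2209 in.
Total length L = 27 in; A_we = 0.2209 × 27 = 5.965 in².
F_nw = 0.6 F_EXX = 0.6 × 100 = 60 ksi.
φR_n = 0.75 × 60 × 5.965 = 268.4 kips.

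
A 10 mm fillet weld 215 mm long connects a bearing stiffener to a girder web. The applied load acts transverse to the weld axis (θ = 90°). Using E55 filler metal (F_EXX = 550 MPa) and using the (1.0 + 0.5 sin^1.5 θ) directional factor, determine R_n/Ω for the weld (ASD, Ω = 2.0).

t_e = 0.707 × 10 = 7.07 mm; A_we = 7.07 × 215 = 1520 mm².
Directional factor: 1.0 + 0.5 sin^1.5(90°) = 1.5.
F_nw = 0.6 × 550 × 1.5 = 495 MPa.
R_n/Ω = (495 × 1520) / 2.0 × 10⁻³ = 376.2 kN.

R_n/Ω ≈ 376 kN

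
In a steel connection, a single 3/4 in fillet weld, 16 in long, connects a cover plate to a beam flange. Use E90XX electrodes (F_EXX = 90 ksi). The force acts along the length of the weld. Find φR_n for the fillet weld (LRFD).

Effective throat t_e = 0.707 × 0.75 = 0.5302 in.
Total length L = 16 in; A_we = 0.5302 × 16 = 8.484 in².
F_nw = 0.6 F_EXX = 0.6 × 90 = 54 ksi.
φR_n = 0.75 × 54 × 8.484 = 343.6 kips.

φR_n ≈ 344 kips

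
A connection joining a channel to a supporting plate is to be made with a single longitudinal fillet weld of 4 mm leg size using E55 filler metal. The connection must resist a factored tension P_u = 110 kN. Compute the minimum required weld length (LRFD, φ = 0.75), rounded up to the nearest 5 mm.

E55XX → F_EXX = 550 MPa.
Throat t_e = 0.707 × 4 = 2.828 mm.
φr_n = 0.75 × 0.6 × 550 × 2.828 × 10⁻³ = 0.6999 kN/mm.
L_req = P_u / φr_n = 110 / 0.6999 = 157.2 mm total.
Round up → use L = 160 mm.

L = 160 mm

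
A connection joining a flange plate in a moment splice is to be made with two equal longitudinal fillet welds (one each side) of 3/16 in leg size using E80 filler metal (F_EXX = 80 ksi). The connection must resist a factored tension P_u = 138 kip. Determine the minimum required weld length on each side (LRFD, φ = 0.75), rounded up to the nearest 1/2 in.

L = 14.5 in on each side

Throat t_e = 0.707 × 0.1875 = 0.1326 in.
φr_n = 0.75 × 0.6 × 80 × 0.1326 = 4.772 kip/in.
L_req = P_u / φr_n = 138 / 4.772 = 28.92 in total.
Per side: 28.92 / 2 = 14.46 in.
Round up → use L = 14.5 in on each side.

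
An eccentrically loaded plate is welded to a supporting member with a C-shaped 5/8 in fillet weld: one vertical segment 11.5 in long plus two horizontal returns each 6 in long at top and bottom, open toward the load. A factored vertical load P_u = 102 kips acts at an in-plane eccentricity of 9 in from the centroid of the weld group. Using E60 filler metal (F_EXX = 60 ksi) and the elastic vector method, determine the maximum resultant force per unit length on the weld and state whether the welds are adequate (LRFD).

Total weld length L_w = 23.5 in. Treat welds as unit-width lines.
Centroid: x̄ = 2×6×3 / 23.5 = 1.532 in from the vertical weld.
Polar moment about centroid: J = I_x + I_y = [11.5³/12 + 2×6×5.75²] + [11.5×1.532² + 2(6³/12 + 6×1.468²)] = 612.3 in³.
Direct shear f_v = P/L_w = 102 / 23.5 = 4.34 kip/in (vertical).
Torsion M = P·e = 102 × 9 = 918 kip·in.
Critical point at (x, y) = (4.468, 5.75) from centroid. f_tx = M·y/J = 8.62 kip/in; f_ty = M·x/J = 6.698 kip/in.
Resultant f_max = √[f_tx² + (f_v + f_ty)²] = √[8.62² + (4.34 + 6.698)²] = 14.01 kip/in.
Capacity per unit length: φr_n = 0.75 × 0.6 × 60 × (0.707 × 0.625) = 11.93 kip/in.
14.01 > 11.93 → NOT adequate.

f_max ≈ 14 kip/in; NOT adequate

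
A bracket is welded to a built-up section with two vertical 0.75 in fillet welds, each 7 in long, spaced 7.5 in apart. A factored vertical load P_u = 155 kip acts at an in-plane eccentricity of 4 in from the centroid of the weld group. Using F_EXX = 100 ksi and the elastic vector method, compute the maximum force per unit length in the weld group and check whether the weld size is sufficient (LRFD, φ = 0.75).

f_max ≈ 22 kip/in; adequate

Total weld length L_w = 14 in. Treat welds as unit-width lines.
Polar moment about centroid: J = 2[d³/12 + d(b/2)²] = 2[7³/12 + 7×3.75²] = 254 in³.
Direct shear f_v = P/L_w = 155 / 14 = 11.07 kip/in (vertical).
Torsion M = P·e = 155 × 4 = 620 kip·in.
Critical point at (x, y) = (3.75, 3.5) from centroid. f_tx = M·y/J = 8.542 kip/in; f_ty = M·x/J = 9.152 kip/in.
Resultant f_max = √[f_tx² + (f_v + f_ty)²] = √[8.542² + (11.07 + 9.152)²] = 21.95 kip/in.
Capacity per unit length: φr_n = 0.75 × 0.6 × 100 × (0.707 × 0.75) = 23.86 kip/in.
21.95 ≤ 23.86 → adequate.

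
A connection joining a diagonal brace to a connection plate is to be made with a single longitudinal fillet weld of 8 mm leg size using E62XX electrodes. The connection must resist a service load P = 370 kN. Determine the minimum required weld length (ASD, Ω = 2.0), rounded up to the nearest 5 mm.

E62XX → F_EXX = 620 MPa.
Throat t_e = 0.707 × 8 = 5.656 mm.
r_n/Ω = (0.6 × 620 × 5.656) / 2.0 = 1052 N/mm = 1.052 kN/mm.
L_req = P / (r_n/Ω) = 370 / 1.052 = 351.7 mm total.
Round up → use L = 355 mm.

L = 355 mm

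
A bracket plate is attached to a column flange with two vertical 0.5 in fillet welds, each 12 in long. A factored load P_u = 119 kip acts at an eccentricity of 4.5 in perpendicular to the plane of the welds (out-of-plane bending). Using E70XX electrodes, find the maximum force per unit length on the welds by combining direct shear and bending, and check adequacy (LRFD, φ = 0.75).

f_max ≈ 12.2 kip/in; NOT adequate

E70XX → F_EXX = 70 ksi.
L_w = 2 × 12 = 24 in; section modulus (unit throat) S = 2 × L²/6 = 48 in².
Direct shear f_v = P/L_w = 119/24 = 4.958 kip/in.
Moment M = P × e = 119 × 4.5 = 535.5 kip·in; bending f_b = M/S = 11.16 kip/in.
f_max = √(f_v² + f_b²) = √(4.958² + 11.16²) = 12.21 kip/in.
φr_n = 0.75 × 0.6 × 70 × (0.707 × 0.5) = 11.14 kip/in → NOT adequate.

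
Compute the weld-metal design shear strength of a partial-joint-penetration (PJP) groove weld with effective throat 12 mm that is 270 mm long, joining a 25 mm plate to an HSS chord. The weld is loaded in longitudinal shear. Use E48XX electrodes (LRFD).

E48XX → F_EXX = 480 MPa.
Effective throat (given) t_e = 12 mm.
A_we = 12 × 270 = 3240 mm².
F_nw = 0.6 F_EXX = 288 MPa.
φR_n = 0.75 × 288 × 3240 × 10⁻³ = 699.8 kN.

φR_n ≈ 700 kN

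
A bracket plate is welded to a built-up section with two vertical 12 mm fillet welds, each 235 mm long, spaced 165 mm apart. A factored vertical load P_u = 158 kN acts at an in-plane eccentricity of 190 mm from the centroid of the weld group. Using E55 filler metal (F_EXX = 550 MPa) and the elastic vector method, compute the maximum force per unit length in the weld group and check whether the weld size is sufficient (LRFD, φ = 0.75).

f_max ≈ 1030 N/mm; adequate

Total weld length L_w = 470 mm. Treat welds as unit-width lines.
Polar moment about centroid: J = 2[d³/12 + d(b/2)²] = 2[235³/12 + 235×82.5²] = 5362000 mm³.
Direct shear f_v = P/L_w = 158×10³ / 470 = 336.2 N/mm (vertical).
Torsion M = P·e = 158×10³ × 190 = 30020000 N·mm.
Critical point at (x, y) = (82.5, 117.5) from centroid. f_tx = M·y/J = 657.9 N/mm; f_ty = M·x/J = 461.9 N/mm.
Resultant f_max = √[f_tx² + (f_v + f_ty)²] = √[657.9² + (336.2 + 461.9)²] = 1034 N/mm.
Capacity per unit length: φr_n = 0.75 × 0.6 × 550 × (0.707 × 12) = 2100 N/mm.
1034 ≤ 2100 → adequate.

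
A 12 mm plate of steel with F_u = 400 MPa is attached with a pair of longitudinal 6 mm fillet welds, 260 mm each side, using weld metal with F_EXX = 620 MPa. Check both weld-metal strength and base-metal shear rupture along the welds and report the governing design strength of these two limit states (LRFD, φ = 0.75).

t_e = 0.707 × 6 = 4.242 mm; L = 520 mm.
Weld metal: φR_n = 0.75 × 0.6 × 620 × 4.242 × 520 × 10⁻³ = 615.4 kN.
Base metal (shear rupture): φR_n = 0.75 × 0.6 × 400 × 12 × 520 × 10⁻³ = 1123 kN.
Governing: weld metal.

φR_n ≈ 615 kN (weld metal governs)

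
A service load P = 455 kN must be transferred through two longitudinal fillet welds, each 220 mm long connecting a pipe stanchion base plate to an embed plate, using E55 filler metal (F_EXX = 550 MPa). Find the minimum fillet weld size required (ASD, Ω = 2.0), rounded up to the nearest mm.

w = 9 mm

Total weld length L = 440 mm.
Required throat t_e = P × Ω / (0.6 F_EXX × L) = 455 × 2.0 / (0.6 × 550 × 440 × 10⁻³) = 6.267 mm.
Required leg w = t_e / 0.707 = 8.865 mm → use 9 mm.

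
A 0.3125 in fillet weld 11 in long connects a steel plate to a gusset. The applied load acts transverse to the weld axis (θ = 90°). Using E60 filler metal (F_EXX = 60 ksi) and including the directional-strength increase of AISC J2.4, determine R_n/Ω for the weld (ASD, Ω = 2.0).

R_n/Ω ≈ 65.6 kip

t_e = 0.707 × 0.3125 = 0.2209 in; A_we = 0.2209 × 11 = 2.43 in².
Directional factor: 1.0 + 0.5 sin^1.5(90°) = 1.5.
F_nw = 0.6 × 60 × 1.5 = 54 ksi.
R_n/Ω = (54 × 2.43) / 2.0 = 65.62 kip.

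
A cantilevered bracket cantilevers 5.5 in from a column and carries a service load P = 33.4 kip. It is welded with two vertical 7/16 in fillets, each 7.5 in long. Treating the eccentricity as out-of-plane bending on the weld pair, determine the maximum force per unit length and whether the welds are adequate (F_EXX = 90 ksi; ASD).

L_w = 2 × 7.5 = 15 in; section modulus (unit throat) S = 2 × L²/6 = 18.75 in².
Direct shear f_v = P/L_w = 33.4/15 = 2.227 kip/in.
Moment M = P × e = 33.4 × 5.5 = 183.7 kip·in; bending f_b = M/S = 9.797 kip/in.
f_max = √(f_v² + f_b²) = √(2.227² + 9.797²) = 10.05 kip/in.
r_n/Ω = (1/2.0) × 0.6 × 90 × (0.707 × 0.4375) = 8.351 kip/in → NOT adequate.

f_max ≈ 10 kip/in; NOT adequate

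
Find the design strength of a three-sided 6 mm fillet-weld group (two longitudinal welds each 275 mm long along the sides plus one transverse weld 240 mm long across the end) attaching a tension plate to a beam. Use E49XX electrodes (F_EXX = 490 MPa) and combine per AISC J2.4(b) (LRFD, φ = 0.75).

φR_n ≈ 774 kN

t_e = 0.707 × 6 = 4.242 mm.
R_nwl = 0.6 × 490 × 4.242 × 550 × 10⁻³ = 685.9 kN (longitudinal, 2 welds).
R_nwt = 0.6 × 490 × 4.242 × 240 × 10⁻³ = 299.3 kN (transverse, base value).
(i) R_nwl + R_nwt = 985.2 kN; (ii) 0.85 R_nwl + 1.5 R_nwt = 1032 kN.
R_n = max = 1032 kN [governs: (ii)]; φR_n = 774 kN.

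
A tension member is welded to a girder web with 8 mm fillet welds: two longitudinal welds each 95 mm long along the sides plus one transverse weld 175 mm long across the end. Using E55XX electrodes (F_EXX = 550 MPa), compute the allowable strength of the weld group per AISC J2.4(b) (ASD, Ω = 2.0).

R_n/Ω ≈ 396 kN

t_e = 0.707 × 8 = 5.656 mm.
R_nwl = 0.6 × 550 × 5.656 × 190 × 10⁻³ = 354.6 kN (longitudinal, 2 welds).
R_nwt = 0.6 × 550 × 5.656 × 175 × 10⁻³ = 326.6 kN (transverse, base value).
(i) R_nwl + R_nwt = 681.3 kN; (ii) 0.85 R_nwl + 1.5 R_nwt = 791.4 kN.
R_n = max = 791.4 kN [governs: (ii)]; R_n/Ω = 395.7 kN.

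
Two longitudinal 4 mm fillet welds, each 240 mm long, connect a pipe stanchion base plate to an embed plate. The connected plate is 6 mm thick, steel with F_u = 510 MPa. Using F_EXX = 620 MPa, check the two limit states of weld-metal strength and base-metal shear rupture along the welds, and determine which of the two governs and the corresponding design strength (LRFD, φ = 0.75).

φR_n ≈ 379 kN (weld metal governs)

t_e = 0.707 × 4 = 2.828 mm; L = 480 mm.
Weld metal: φR_n = 0.75 × 0.6 × 620 × 2.828 × 480 × 10⁻³ = 378.7 kN.
Base metal (shear rupture): φR_n = 0.75 × 0.6 × 510 × 6 × 480 × 10⁻³ = 661 kN.
Governing: weld metal.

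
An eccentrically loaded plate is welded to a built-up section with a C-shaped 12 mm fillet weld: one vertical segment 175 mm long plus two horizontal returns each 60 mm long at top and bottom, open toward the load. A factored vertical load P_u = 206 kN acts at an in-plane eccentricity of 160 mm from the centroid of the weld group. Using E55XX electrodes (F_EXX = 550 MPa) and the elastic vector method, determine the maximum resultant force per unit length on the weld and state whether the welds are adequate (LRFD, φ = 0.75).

Total weld length L_w = 295 mm. Treat welds as unit-width lines.
Centroid: x̄ = 2×60×30 / 295 = 12.2 mm from the vertical weld.
Polar moment about centroid: J = I_x + I_y = [175³/12 + 2×60×87.5²] + [175×12.2² + 2(60³/12 + 60×17.8²)] = 1465000 mm³.
Direct shear f_v = P/L_w = 206×10³ / 295 = 698.3 N/mm (vertical).
Torsion M = P·e = 206×10³ × 160 = 32960000 N·mm.
Critical point at (x, y) = (47.8, 87.5) from centroid. f_tx = M·y/J = 1968 N/mm; f_ty = M·x/J = 1075 N/mm.
Resultant f_max = √[f_tx² + (f_v + f_ty)²] = √[1968² + (698.3 + 1075)²] = 2649 N/mm.
Capacity per unit length: φr_n = 0.75 × 0.6 × 550 × (0.707 × 12) = 2100 N/mm.
2649 > 2100 → NOT adequate.

f_max ≈ 2650 N/mm; NOT adequate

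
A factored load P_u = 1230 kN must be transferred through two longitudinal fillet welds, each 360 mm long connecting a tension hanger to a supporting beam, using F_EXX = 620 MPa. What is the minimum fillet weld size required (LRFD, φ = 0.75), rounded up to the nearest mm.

w = 9 mm

Total weld length L = 720 mm.
Required throat t_e = P_u / (φ × 0.6 F_EXX × L) = 1230 / (0.75 × 0.6 × 620 × 720 × 10⁻³) = 6.123 mm.
Required leg w = t_e / 0.707 = 8.661 mm → use 9 mm.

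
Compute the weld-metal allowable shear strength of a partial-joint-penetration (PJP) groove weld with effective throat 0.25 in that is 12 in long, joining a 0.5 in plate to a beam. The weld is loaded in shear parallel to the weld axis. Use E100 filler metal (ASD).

R_n/Ω ≈ 90 kips

E100XX → F_EXX = 100 ksi.
Effective throat (given) t_e = 0.25 in.
A_we = 0.25 × 12 = 3 in².
F_nw = 0.6 F_EXX = 60 ksi.
R_n/Ω = (60 × 3) / 2.0 = 90 kips.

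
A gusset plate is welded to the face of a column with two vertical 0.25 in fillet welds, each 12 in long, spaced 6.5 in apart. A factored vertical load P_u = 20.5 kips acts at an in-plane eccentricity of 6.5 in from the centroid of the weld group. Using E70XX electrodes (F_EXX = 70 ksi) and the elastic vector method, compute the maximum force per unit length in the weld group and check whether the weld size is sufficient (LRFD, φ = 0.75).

Total weld length L_w = 24 in. Treat welds as unit-width lines.
Polar moment about centroid: J = 2[d³/12 + d(b/2)²] = 2[12³/12 + 12×3.25²] = 541.5 in³.
Direct shear f_v = P/L_w = 20.5 / 24 = 0.8542 kip/in (vertical).
Torsion M = P·e = 20.5 × 6.5 = 133.25 kip·in.
Critical point at (x, y) = (3.25, 6) from centroid. f_tx = M·y/J = 1.476 kip/in; f_ty = M·x/J = 0.7997 kip/in.
Resultant f_max = √[f_tx² + (f_v + f_ty)²] = √[1.476² + (0.8542 + 0.7997)²] = 2.217 kip/in.
Capacity per unit length: φr_n = 0.75 × 0.6 × 70 × (0.707 × 0.25) = 5.568 kip/in.
2.217 ≤ 5.568 → adequate.

f_max ≈ 2.22 kip/in; adequate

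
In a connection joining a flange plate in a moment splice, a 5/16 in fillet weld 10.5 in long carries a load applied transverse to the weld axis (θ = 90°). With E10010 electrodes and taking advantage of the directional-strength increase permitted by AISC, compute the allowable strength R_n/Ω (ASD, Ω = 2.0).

R_n/Ω ≈ 104 kip

E100XX → F_EXX = 100 ksi.
t_e = 0.707 × 0.3125 = 0.2209 in; A_we = 0.2209 × 10.5 = 2.32 in².
Directional factor: 1.0 + 0.5 sin^1.5(90°) = 1.5.
F_nw = 0.6 × 100 × 1.5 = 90 ksi.
R_n/Ω = (90 × 2.32) / 2.0 = 104.4 kip.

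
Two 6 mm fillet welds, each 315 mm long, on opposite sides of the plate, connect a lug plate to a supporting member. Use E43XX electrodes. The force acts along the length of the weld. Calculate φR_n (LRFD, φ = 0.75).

E43XX → F_EXX = 430 MPa.
Effective throat t_e = 0.707 × 6 = 4.242 mm.
Total length L = 630 mm; A_we = 4.242 × 630 = 2672 mm².
F_nw = 0.6 F_EXX = 0.6 × 430 = 258 MPa.
φR_n = 0.75 × 258 × 2672 × 10⁻³ = 517.1 kN.

φR_n ≈ 517 kN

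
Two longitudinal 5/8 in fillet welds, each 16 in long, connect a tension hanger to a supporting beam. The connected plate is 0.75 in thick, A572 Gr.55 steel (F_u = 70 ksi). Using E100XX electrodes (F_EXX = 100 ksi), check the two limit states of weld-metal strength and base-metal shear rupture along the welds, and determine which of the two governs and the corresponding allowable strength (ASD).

t_e = 0.707 × 0.625 = 0.4419 in; L = 32 in.
Weld metal: R_n/Ω = (1/2.0) × 0.6 × 100 × 0.4419 × 32 = 424.2 kip.
Base metal (shear rupture): R_n/Ω = (1/2.0) × 0.6 × 70 × 0.75 × 32 = 504 kip.
Governing: weld metal.

R_n/Ω ≈ 424 kip (weld metal governs)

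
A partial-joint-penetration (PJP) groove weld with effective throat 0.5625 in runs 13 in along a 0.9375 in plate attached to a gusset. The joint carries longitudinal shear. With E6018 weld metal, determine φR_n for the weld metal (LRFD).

E60XX → F_EXX = 60 ksi.
Effective throat (given) t_e = 0.5625 in.
A_we = 0.5625 × 13 = 7.312 in².
F_nw = 0.6 F_EXX = 36 ksi.
φR_n = 0.75 × 36 × 7.312 = 197.4 kips.

φR_n ≈ 197 kips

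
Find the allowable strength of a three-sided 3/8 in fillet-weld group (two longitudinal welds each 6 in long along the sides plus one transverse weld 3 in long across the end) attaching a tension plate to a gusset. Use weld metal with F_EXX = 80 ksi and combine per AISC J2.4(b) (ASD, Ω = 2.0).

t_e = 0.707 × 0.375 = 0.2651 in.
R_nwl = 0.6 × 80 × 0.2651 × 12 = 152.7 kips (longitudinal, 2 welds).
R_nwt = 0.6 × 80 × 0.2651 × 3 = 38.18 kips (transverse, base value).
(i) R_nwl + R_nwt = 190.9 kips; (ii) 0.85 R_nwl + 1.5 R_nwt = 187.1 kips.
R_n = max = 190.9 kips [governs: (i)]; R_n/Ω = 95.44 kips.

R_n/Ω ≈ 95.4 kips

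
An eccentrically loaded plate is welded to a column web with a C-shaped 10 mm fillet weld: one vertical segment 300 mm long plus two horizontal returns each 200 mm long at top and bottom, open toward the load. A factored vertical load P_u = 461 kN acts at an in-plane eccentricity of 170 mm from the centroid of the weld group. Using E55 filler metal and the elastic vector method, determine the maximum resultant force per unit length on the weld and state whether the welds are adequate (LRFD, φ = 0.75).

f_max ≈ 1660 N/mm; adequate

E55XX → F_EXX = 550 MPa.
Total weld length L_w = 700 mm. Treat welds as unit-width lines.
Centroid: x̄ = 2×200×100 / 700 = 57.14 mm from the vertical weld.
Polar moment about centroid: J = I_x + I_y = [300³/12 + 2×200×150²] + [300×57.14² + 2(200³/12 + 200×42.86²)] = 14300000 mm³.
Direct shear f_v = P/L_w = 461×10³ / 700 = 658.6 N/mm (vertical).
Torsion M = P·e = 461×10³ × 170 = 78370000 N·mm.
Critical point at (x, y) = (142.9, 150) from centroid. f_tx = M·y/J = 822.2 N/mm; f_ty = M·x/J = 783 N/mm.
Resultant f_max = √[f_tx² + (f_v + f_ty)²] = √[822.2² + (658.6 + 783)²] = 1660 N/mm.
Capacity per unit length: φr_n = 0.75 × 0.6 × 550 × (0.707 × 10) = 1750 N/mm.
1660 ≤ 1750 → adequate.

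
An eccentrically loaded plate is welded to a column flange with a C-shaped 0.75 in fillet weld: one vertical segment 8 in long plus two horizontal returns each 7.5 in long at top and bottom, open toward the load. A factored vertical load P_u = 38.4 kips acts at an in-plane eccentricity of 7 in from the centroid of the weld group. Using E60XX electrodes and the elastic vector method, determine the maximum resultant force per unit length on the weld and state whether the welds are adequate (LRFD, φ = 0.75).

f_max ≈ 5.47 kip/in; adequate

E60XX → F_EXX = 60 ksi.
Total weld length L_w = 23 in. Treat welds as unit-width lines.
Centroid: x̄ = 2×7.5×3.75 / 23 = 2.446 in from the vertical weld.
Polar moment about centroid: J = I_x + I_y = [8³/12 + 2×7.5×4²] + [8×2.446² + 2(7.5³/12 + 7.5×1.304²)] = 426.3 in³.
Direct shear f_v = P/L_w = 38.4 / 23 = 1.67 kip/in (vertical).
Torsion M = P·e = 38.4 × 7 = 268.8 kip·in.
Critical point at (x, y) = (5.054, 4) from centroid. f_tx = M·y/J = 2.522 kip/in; f_ty = M·x/J = 3.187 kip/in.
Resultant f_max = √[f_tx² + (f_v + f_ty)²] = √[2.522² + (1.67 + 3.187)²] = 5.472 kip/in.
Capacity per unit length: φr_n = 0.75 × 0.6 × 60 × (0.707 × 0.75) = 14.32 kip/in.
5.472 ≤ 14.32 → adequate.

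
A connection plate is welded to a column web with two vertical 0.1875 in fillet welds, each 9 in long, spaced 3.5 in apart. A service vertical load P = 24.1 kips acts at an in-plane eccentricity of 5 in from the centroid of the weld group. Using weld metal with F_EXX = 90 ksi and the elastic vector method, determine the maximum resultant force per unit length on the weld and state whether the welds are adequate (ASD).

f_max ≈ 3.98 kip/in; NOT adequate

Total weld length L_w = 18 in. Treat welds as unit-width lines.
Polar moment about centroid: J = 2[d³/12 + d(b/2)²] = 2[9³/12 + 9×1.75²] = 176.6 in³.
Direct shear f_v = P/L_w = 24.1 / 18 = 1.339 kip/in (vertical).
Torsion M = P·e = 24.1 × 5 = 120.5 kip·in.
Critical point at (x, y) = (1.75, 4.5) from centroid. f_tx = M·y/J = 3.07 kip/in; f_ty = M·x/J = 1.194 kip/in.
Resultant f_max = √[f_tx² + (f_v + f_ty)²] = √[3.07² + (1.339 + 1.194)²] = 3.98 kip/in.
Capacity per unit length: r_n/Ω = (1/2.0) × 0.6 × 90 × (0.707 × 0.1875) = 3.579 kip/in.
3.98 > 3.579 → NOT adequate.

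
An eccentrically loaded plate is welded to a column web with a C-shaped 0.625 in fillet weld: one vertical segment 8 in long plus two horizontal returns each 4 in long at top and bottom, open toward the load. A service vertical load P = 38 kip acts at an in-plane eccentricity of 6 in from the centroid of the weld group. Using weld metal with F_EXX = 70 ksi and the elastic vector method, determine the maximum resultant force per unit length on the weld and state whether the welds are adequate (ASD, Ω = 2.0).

f_max ≈ 7.45 kip/in; adequate

Total weld length L_w = 16 in. Treat welds as unit-width lines.
Centroid: x̄ = 2×4×2 / 16 = 1 in from the vertical weld.
Polar moment about centroid: J = I_x + I_y = [8³/12 + 2×4×4²] + [8×1² + 2(4³/12 + 4×1²)] = 197.3 in³.
Direct shear f_v = P/L_w = 38 / 16 = 2.375 kip/in (vertical).
Torsion M = P·e = 38 × 6 = 228 kip·in.
Critical point at (x, y) = (3, 4) from centroid. f_tx = M·y/J = 4.622 kip/in; f_ty = M·x/J = 3.466 kip/in.
Resultant f_max = √[f_tx² + (f_v + f_ty)²] = √[4.622² + (2.375 + 3.466)²] = 7.448 kip/in.
Capacity per unit length: r_n/Ω = (1/2.0) × 0.6 × 70 × (0.707 × 0.625) = 9.279 kip/in.
7.448 ≤ 9.279 → adequate.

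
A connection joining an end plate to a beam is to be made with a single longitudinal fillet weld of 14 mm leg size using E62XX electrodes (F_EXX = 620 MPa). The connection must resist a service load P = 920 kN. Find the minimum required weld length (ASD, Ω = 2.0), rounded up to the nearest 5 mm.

L = 500 mm

Throat t_e = 0.707 × 14 = 9.898 mm.
r_n/Ω = (0.6 × 620 × 9.898) / 2.0 = 1841 N/mm = 1.841 kN/mm.
L_req = P / (r_n/Ω) = 920 / 1.841 = 499.7 mm total.
Round up → use L = 500 mm.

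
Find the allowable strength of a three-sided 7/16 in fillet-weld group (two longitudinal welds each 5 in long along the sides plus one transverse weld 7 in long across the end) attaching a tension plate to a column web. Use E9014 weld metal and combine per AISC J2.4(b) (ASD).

E90XX → F_EXX = 90 ksi.
t_e = 0.707 × 0.4375 = 0.3093 in.
R_nwl = 0.6 × 90 × 0.3093 × 10 = 167 kips (longitudinal, 2 welds).
R_nwt = 0.6 × 90 × 0.3093 × 7 = 116.9 kips (transverse, base value).
(i) R_nwl + R_nwt = 283.9 kips; (ii) 0.85 R_nwl + 1.5 R_nwt = 317.4 kips.
R_n = max = 317.4 kips [governs: (ii)]; R_n/Ω = 158.7 kips.

R_n/Ω ≈ 159 kips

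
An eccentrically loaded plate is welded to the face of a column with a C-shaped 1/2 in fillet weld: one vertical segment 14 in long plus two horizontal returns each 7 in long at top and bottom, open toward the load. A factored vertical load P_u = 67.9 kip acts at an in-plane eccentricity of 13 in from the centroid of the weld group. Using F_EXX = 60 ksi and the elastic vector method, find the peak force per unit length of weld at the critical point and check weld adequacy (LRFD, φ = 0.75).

Total weld length L_w = 28 in. Treat welds as unit-width lines.
Centroid: x̄ = 2×7×3.5 / 28 = 1.75 in from the vertical weld.
Polar moment about centroid: J = I_x + I_y = [14³/12 + 2×7×7²] + [14×1.75² + 2(7³/12 + 7×1.75²)] = 1058 in³.
Direct shear f_v = P/L_w = 67.9 / 28 = 2.425 kip/in (vertical).
Torsion M = P·e = 67.9 × 13 = 882.7 kip·in.
Critical point at (x, y) = (5.25, 7) from centroid. f_tx = M·y/J = 5.842 kip/in; f_ty = M·x/J = 4.382 kip/in.
Resultant f_max = √[f_tx² + (f_v + f_ty)²] = √[5.842² + (2.425 + 4.382)²] = 8.97 kip/in.
Capacity per unit length: φr_n = 0.75 × 0.6 × 60 × (0.707 × 0.5) = 9.544 kip/in.
8.97 ≤ 9.544 → adequate.

f_max ≈ 8.97 kip/in; adequate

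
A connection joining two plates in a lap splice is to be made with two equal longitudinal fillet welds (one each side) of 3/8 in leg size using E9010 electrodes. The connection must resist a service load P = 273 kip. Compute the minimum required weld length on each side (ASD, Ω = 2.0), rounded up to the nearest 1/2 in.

E90XX → F_EXX = 90 ksi.
Throat t_e = 0.707 × 0.375 = 0.2651 in.
r_n/Ω = (0.6 × 90 × 0.2651) / 2.0 = 7.158 kip/in.
L_req = P / (r_n/Ω) = 273 / 7.158 = 38.14 in total.
Per side: 38.14 / 2 = 19.07 in.
Round up → use L = 19.5 in on each side.

L = 19.5 in on each side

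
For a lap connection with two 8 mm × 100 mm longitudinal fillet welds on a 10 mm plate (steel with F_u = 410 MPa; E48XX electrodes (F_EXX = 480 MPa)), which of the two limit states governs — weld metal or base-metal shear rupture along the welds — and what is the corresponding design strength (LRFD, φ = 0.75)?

t_e = 0.707 × 8 = 5.656 mm; L = 200 mm.
Weld metal: φR_n = 0.75 × 0.6 × 480 × 5.656 × 200 × 10⁻³ = 244.3 kN.
Base metal (shear rupture): φR_n = 0.75 × 0.6 × 410 × 10 × 200 × 10⁻³ = 369 kN.
Governing: weld metal.

φR_n ≈ 244 kN (weld metal governs)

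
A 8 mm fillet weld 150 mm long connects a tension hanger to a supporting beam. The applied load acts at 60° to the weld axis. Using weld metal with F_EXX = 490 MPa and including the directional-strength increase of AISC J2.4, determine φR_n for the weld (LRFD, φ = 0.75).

φR_n ≈ 262 kN

t_e = 0.707 × 8 = 5.656 mm; A_we = 5.656 × 150 = 848.4 mm².
Directional factor: 1.0 + 0.5 sin^1.5(60°) = 1.403.
F_nw = 0.6 × 490 × 1.403 = 412.5 MPa.
φR_n = 0.75 × 412.5 × 848.4 × 10⁻³ = 262.5 kN.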